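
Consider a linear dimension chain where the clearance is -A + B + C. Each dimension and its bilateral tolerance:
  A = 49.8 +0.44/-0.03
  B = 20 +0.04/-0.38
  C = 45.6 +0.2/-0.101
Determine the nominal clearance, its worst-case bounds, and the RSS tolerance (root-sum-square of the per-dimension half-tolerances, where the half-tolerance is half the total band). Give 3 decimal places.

nominal=15.800 wc=[14.879,16.070] rss=0.349

Stack each dimension's contribution:
  -A: nom -49.800 → Σnom=-49.800; wc +0.030/-0.440 → slack +0.030/-0.440; half-tol=0.235, Σhalf²=0.055225
  +B: nom +20.000 → Σnom=-29.800; wc +0.040/-0.380 → slack +0.070/-0.820; half-tol=0.210, Σhalf²=0.099325
  +C: nom +45.600 → Σnom=15.800; wc +0.200/-0.101 → slack +0.270/-0.921; half-tol=0.151, Σhalf²=0.121975
Nominal = 15.800. Worst-case = [15.800 - 0.921, 15.800 + 0.270] = [14.879, 16.070]. RSS = √0.121975 = 0.349.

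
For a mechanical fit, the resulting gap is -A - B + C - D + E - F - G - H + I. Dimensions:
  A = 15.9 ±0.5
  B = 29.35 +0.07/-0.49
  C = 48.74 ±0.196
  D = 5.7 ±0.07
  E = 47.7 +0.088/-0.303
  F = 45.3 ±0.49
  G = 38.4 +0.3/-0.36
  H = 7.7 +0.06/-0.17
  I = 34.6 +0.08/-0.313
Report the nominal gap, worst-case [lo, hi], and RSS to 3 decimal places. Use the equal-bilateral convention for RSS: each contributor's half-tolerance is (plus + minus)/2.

Stack each dimension's contribution:
  -A: nom -15.900 → Σnom=-15.900; wc +0.500/-0.500 → slack +0.500/-0.500; half-tol=0.500, Σhalf²=0.250000
  -B: nom -29.350 → Σnom=-45.250; wc +0.490/-0.070 → slack +0.990/-0.570; half-tol=0.280, Σhalf²=0.328400
  +C: nom +48.740 → Σnom=3.490; wc +0.196/-0.196 → slack +1.186/-0.766; half-tol=0.196, Σhalf²=0.366816
  -D: nom -5.700 → Σnom=-2.210; wc +0.070/-0.070 → slack +1.256/-0.836; half-tol=0.070, Σhalf²=0.371716
  +E: nom +47.700 → Σnom=45.490; wc +0.088/-0.303 → slack +1.344/-1.139; half-tol=0.196, Σhalf²=0.409936
  -F: nom -45.300 → Σnom=0.190; wc +0.490/-0.490 → slack +1.834/-1.629; half-tol=0.490, Σhalf²=0.650036
  -G: nom -38.400 → Σnom=-38.210; wc +0.360/-0.300 → slack +2.194/-1.929; half-tol=0.330, Σhalf²=0.758936
  -H: nom -7.700 → Σnom=-45.910; wc +0.170/-0.060 → slack +2.364/-1.989; half-tol=0.115, Σhalf²=0.772161
  +I: nom +34.600 → Σnom=-11.310; wc +0.080/-0.313 → slack +2.444/-2.302; half-tol=0.197, Σhalf²=0.810774
Nominal = -11.310. Worst-case = [-11.310 - 2.302, -11.310 + 2.444] = [-13.612, -8.866]. RSS = √0.810774 = 0.900.

nominal=-11.310 wc=[-13.612,-8.866] rss=0.900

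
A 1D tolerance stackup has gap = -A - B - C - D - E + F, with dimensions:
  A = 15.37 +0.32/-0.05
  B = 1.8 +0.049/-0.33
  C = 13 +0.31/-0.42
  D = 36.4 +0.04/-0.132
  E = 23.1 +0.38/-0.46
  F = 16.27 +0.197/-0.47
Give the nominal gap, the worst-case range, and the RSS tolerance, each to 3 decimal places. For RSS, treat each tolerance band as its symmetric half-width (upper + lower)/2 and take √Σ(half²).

nominal=-73.400 wc=[-74.969,-71.811] rss=0.706

Stack each dimension's contribution:
  -A: nom -15.370 → Σnom=-15.370; wc +0.050/-0.320 → slack +0.050/-0.320; half-tol=0.185, Σhalf²=0.034225
  -B: nom -1.800 → Σnom=-17.170; wc +0.330/-0.049 → slack +0.380/-0.369; half-tol=0.190, Σhalf²=0.070135
  -C: nom -13.000 → Σnom=-30.170; wc +0.420/-0.310 → slack +0.800/-0.679; half-tol=0.365, Σhalf²=0.203360
  -D: nom -36.400 → Σnom=-66.570; wc +0.132/-0.040 → slack +0.932/-0.719; half-tol=0.086, Σhalf²=0.210756
  -E: nom -23.100 → Σnom=-89.670; wc +0.460/-0.380 → slack +1.392/-1.099; half-tol=0.420, Σhalf²=0.387156
  +F: nom +16.270 → Σnom=-73.400; wc +0.197/-0.470 → slack +1.589/-1.569; half-tol=0.334, Σhalf²=0.498379
Nominal = -73.400. Worst-case = [-73.400 - 1.569, -73.400 + 1.589] = [-74.969, -71.811]. RSS = √0.498379 = 0.706.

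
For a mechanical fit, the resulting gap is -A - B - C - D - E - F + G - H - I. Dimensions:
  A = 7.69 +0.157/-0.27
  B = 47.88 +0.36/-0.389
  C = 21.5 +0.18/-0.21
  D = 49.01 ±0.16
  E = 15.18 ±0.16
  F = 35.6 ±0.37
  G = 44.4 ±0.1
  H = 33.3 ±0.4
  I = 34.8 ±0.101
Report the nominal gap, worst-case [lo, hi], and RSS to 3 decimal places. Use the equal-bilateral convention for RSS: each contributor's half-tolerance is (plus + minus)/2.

Stack each dimension's contribution:
  -A: nom -7.690 → Σnom=-7.690; wc +0.270/-0.157 → slack +0.270/-0.157; half-tol=0.214, Σhalf²=0.045582
  -B: nom -47.880 → Σnom=-55.570; wc +0.389/-0.360 → slack +0.659/-0.517; half-tol=0.374, Σhalf²=0.185833
  -C: nom -21.500 → Σnom=-77.070; wc +0.210/-0.180 → slack +0.869/-0.697; half-tol=0.195, Σhalf²=0.223858
  -D: nom -49.010 → Σnom=-126.080; wc +0.160/-0.160 → slack +1.029/-0.857; half-tol=0.160, Σhalf²=0.249458
  -E: nom -15.180 → Σnom=-141.260; wc +0.160/-0.160 → slack +1.189/-1.017; half-tol=0.160, Σhalf²=0.275058
  -F: nom -35.600 → Σnom=-176.860; wc +0.370/-0.370 → slack +1.559/-1.387; half-tol=0.370, Σhalf²=0.411957
  +G: nom +44.400 → Σnom=-132.460; wc +0.100/-0.100 → slack +1.659/-1.487; half-tol=0.100, Σhalf²=0.421957
  -H: nom -33.300 → Σnom=-165.760; wc +0.400/-0.400 → slack +2.059/-1.887; half-tol=0.400, Σhalf²=0.581958
  -I: nom -34.800 → Σnom=-200.560; wc +0.101/-0.101 → slack +2.160/-1.988; half-tol=0.101, Σhalf²=0.592159
Nominal = -200.560. Worst-case = [-200.560 - 1.988, -200.560 + 2.160] = [-202.548, -198.400]. RSS = √0.592159 = 0.770.

nominal=-200.560 wc=[-202.548,-198.400] rss=0.770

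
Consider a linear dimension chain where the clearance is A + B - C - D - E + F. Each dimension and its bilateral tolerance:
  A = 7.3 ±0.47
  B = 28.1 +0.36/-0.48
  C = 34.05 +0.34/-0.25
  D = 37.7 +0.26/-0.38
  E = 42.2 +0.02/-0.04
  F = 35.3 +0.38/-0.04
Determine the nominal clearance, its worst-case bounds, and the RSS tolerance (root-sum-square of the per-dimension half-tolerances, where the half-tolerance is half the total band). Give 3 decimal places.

Stack each dimension's contribution:
  +A: nom +7.300 → Σnom=7.300; wc +0.470/-0.470 → slack +0.470/-0.470; half-tol=0.470, Σhalf²=0.220900
  +B: nom +28.100 → Σnom=35.400; wc +0.360/-0.480 → slack +0.830/-0.950; half-tol=0.420, Σhalf²=0.397300
  -C: nom -34.050 → Σnom=1.350; wc +0.250/-0.340 → slack +1.080/-1.290; half-tol=0.295, Σhalf²=0.484325
  -D: nom -37.700 → Σnom=-36.350; wc +0.380/-0.260 → slack +1.460/-1.550; half-tol=0.320, Σhalf²=0.586725
  -E: nom -42.200 → Σnom=-78.550; wc +0.040/-0.020 → slack +1.500/-1.570; half-tol=0.030, Σhalf²=0.587625
  +F: nom +35.300 → Σnom=-43.250; wc +0.380/-0.040 → slack +1.880/-1.610; half-tol=0.210, Σhalf²=0.631725
Nominal = -43.250. Worst-case = [-43.250 - 1.610, -43.250 + 1.880] = [-44.860, -41.370]. RSS = √0.631725 = 0.795.

nominal=-43.250 wc=[-44.860,-41.370] rss=0.795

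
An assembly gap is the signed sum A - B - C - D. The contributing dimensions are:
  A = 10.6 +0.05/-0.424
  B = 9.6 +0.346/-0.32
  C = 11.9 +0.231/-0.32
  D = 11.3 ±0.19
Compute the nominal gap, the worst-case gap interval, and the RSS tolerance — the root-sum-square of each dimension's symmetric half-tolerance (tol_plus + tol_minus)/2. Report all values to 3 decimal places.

Stack each dimension's contribution:
  +A: nom +10.600 → Σnom=10.600; wc +0.050/-0.424 → slack +0.050/-0.424; half-tol=0.237, Σhalf²=0.056169
  -B: nom -9.600 → Σnom=1.000; wc +0.320/-0.346 → slack +0.370/-0.770; half-tol=0.333, Σhalf²=0.167058
  -C: nom -11.900 → Σnom=-10.900; wc +0.320/-0.231 → slack +0.690/-1.001; half-tol=0.276, Σhalf²=0.242958
  -D: nom -11.300 → Σnom=-22.200; wc +0.190/-0.190 → slack +0.880/-1.191; half-tol=0.190, Σhalf²=0.279058
Nominal = -22.200. Worst-case = [-22.200 - 1.191, -22.200 + 0.880] = [-23.391, -21.320]. RSS = √0.279058 = 0.528.

nominal=-22.200 wc=[-23.391,-21.320] rss=0.528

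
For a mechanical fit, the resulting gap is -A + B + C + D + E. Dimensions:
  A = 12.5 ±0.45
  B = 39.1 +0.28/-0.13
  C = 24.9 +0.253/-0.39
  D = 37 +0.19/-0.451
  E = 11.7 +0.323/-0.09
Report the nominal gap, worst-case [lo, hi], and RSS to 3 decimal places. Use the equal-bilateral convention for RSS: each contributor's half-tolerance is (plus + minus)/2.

Stack each dimension's contribution:
  -A: nom -12.500 → Σnom=-12.500; wc +0.450/-0.450 → slack +0.450/-0.450; half-tol=0.450, Σhalf²=0.202500
  +B: nom +39.100 → Σnom=26.600; wc +0.280/-0.130 → slack +0.730/-0.580; half-tol=0.205, Σhalf²=0.244525
  +C: nom +24.900 → Σnom=51.500; wc +0.253/-0.390 → slack +0.983/-0.970; half-tol=0.322, Σhalf²=0.347887
  +D: nom +37.000 → Σnom=88.500; wc +0.190/-0.451 → slack +1.173/-1.421; half-tol=0.321, Σhalf²=0.450608
  +E: nom +11.700 → Σnom=100.200; wc +0.323/-0.090 → slack +1.496/-1.511; half-tol=0.207, Σhalf²=0.493250
Nominal = 100.200. Worst-case = [100.200 - 1.511, 100.200 + 1.496] = [98.689, 101.696]. RSS = √0.493250 = 0.702.

nominal=100.200 wc=[98.689,101.696] rss=0.702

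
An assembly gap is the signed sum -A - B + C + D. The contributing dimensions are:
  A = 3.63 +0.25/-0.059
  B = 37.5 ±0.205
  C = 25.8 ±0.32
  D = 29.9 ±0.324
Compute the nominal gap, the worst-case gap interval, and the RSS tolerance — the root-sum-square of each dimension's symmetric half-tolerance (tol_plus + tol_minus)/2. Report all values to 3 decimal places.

nominal=14.570 wc=[13.471,15.478] rss=0.523

Stack each dimension's contribution:
  -A: nom -3.630 → Σnom=-3.630; wc +0.059/-0.250 → slack +0.059/-0.250; half-tol=0.154, Σhalf²=0.023870
  -B: nom -37.500 → Σnom=-41.130; wc +0.205/-0.205 → slack +0.264/-0.455; half-tol=0.205, Σhalf²=0.065895
  +C: nom +25.800 → Σnom=-15.330; wc +0.320/-0.320 → slack +0.584/-0.775; half-tol=0.320, Σhalf²=0.168295
  +D: nom +29.900 → Σnom=14.570; wc +0.324/-0.324 → slack +0.908/-1.099; half-tol=0.324, Σhalf²=0.273271
Nominal = 14.570. Worst-case = [14.570 - 1.099, 14.570 + 0.908] = [13.471, 15.478]. RSS = √0.273271 = 0.523.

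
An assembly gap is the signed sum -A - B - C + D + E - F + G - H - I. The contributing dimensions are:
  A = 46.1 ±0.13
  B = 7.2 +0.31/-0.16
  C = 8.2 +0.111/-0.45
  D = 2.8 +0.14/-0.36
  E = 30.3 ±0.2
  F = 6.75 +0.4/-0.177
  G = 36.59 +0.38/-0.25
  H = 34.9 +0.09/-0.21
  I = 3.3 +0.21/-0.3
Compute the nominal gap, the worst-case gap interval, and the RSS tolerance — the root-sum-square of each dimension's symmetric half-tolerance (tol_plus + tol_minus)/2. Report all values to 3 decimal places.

nominal=-36.760 wc=[-38.821,-34.613] rss=0.723

Stack each dimension's contribution:
  -A: nom -46.100 → Σnom=-46.100; wc +0.130/-0.130 → slack +0.130/-0.130; half-tol=0.130, Σhalf²=0.016900
  -B: nom -7.200 → Σnom=-53.300; wc +0.160/-0.310 → slack +0.290/-0.440; half-tol=0.235, Σhalf²=0.072125
  -C: nom -8.200 → Σnom=-61.500; wc +0.450/-0.111 → slack +0.740/-0.551; half-tol=0.281, Σhalf²=0.150805
  +D: nom +2.800 → Σnom=-58.700; wc +0.140/-0.360 → slack +0.880/-0.911; half-tol=0.250, Σhalf²=0.213305
  +E: nom +30.300 → Σnom=-28.400; wc +0.200/-0.200 → slack +1.080/-1.111; half-tol=0.200, Σhalf²=0.253305
  -F: nom -6.750 → Σnom=-35.150; wc +0.177/-0.400 → slack +1.257/-1.511; half-tol=0.288, Σhalf²=0.336538
  +G: nom +36.590 → Σnom=1.440; wc +0.380/-0.250 → slack +1.637/-1.761; half-tol=0.315, Σhalf²=0.435763
  -H: nom -34.900 → Σnom=-33.460; wc +0.210/-0.090 → slack +1.847/-1.851; half-tol=0.150, Σhalf²=0.458263
  -I: nom -3.300 → Σnom=-36.760; wc +0.300/-0.210 → slack +2.147/-2.061; half-tol=0.255, Σhalf²=0.523288
Nominal = -36.760. Worst-case = [-36.760 - 2.061, -36.760 + 2.147] = [-38.821, -34.613]. RSS = √0.523288 = 0.723.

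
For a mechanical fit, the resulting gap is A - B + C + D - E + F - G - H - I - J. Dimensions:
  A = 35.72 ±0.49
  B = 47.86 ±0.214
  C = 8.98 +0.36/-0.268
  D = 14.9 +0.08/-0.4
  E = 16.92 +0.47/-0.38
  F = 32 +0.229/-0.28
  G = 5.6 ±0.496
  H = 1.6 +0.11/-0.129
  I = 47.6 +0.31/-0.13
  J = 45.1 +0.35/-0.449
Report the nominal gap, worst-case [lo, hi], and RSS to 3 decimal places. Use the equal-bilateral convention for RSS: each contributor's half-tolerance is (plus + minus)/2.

nominal=-73.080 wc=[-76.468,-70.123] rss=1.075

Stack each dimension's contribution:
  +A: nom +35.720 → Σnom=35.720; wc +0.490/-0.490 → slack +0.490/-0.490; half-tol=0.490, Σhalf²=0.240100
  -B: nom -47.860 → Σnom=-12.140; wc +0.214/-0.214 → slack +0.704/-0.704; half-tol=0.214, Σhalf²=0.285896
  +C: nom +8.980 → Σnom=-3.160; wc +0.360/-0.268 → slack +1.064/-0.972; half-tol=0.314, Σhalf²=0.384492
  +D: nom +14.900 → Σnom=11.740; wc +0.080/-0.400 → slack +1.144/-1.372; half-tol=0.240, Σhalf²=0.442092
  -E: nom -16.920 → Σnom=-5.180; wc +0.380/-0.470 → slack +1.524/-1.842; half-tol=0.425, Σhalf²=0.622717
  +F: nom +32.000 → Σnom=26.820; wc +0.229/-0.280 → slack +1.753/-2.122; half-tol=0.255, Σhalf²=0.687487
  -G: nom -5.600 → Σnom=21.220; wc +0.496/-0.496 → slack +2.249/-2.618; half-tol=0.496, Σhalf²=0.933503
  -H: nom -1.600 → Σnom=19.620; wc +0.129/-0.110 → slack +2.378/-2.728; half-tol=0.119, Σhalf²=0.947784
  -I: nom -47.600 → Σnom=-27.980; wc +0.130/-0.310 → slack +2.508/-3.038; half-tol=0.220, Σhalf²=0.996183
  -J: nom -45.100 → Σnom=-73.080; wc +0.449/-0.350 → slack +2.957/-3.388; half-tol=0.399, Σhalf²=1.155784
Nominal = -73.080. Worst-case = [-73.080 - 3.388, -73.080 + 2.957] = [-76.468, -70.123]. RSS = √1.155784 = 1.075.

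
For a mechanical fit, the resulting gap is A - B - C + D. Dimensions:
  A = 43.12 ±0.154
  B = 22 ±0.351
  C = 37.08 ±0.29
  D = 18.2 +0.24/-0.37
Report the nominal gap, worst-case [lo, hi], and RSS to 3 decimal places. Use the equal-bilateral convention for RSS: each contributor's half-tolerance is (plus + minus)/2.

Stack each dimension's contribution:
  +A: nom +43.120 → Σnom=43.120; wc +0.154/-0.154 → slack +0.154/-0.154; half-tol=0.154, Σhalf²=0.023716
  -B: nom -22.000 → Σnom=21.120; wc +0.351/-0.351 → slack +0.505/-0.505; half-tol=0.351, Σhalf²=0.146917
  -C: nom -37.080 → Σnom=-15.960; wc +0.290/-0.290 → slack +0.795/-0.795; half-tol=0.290, Σhalf²=0.231017
  +D: nom +18.200 → Σnom=2.240; wc +0.240/-0.370 → slack +1.035/-1.165; half-tol=0.305, Σhalf²=0.324042
Nominal = 2.240. Worst-case = [2.240 - 1.165, 2.240 + 1.035] = [1.075, 3.275]. RSS = √0.324042 = 0.569.

nominal=2.240 wc=[1.075,3.275] rss=0.569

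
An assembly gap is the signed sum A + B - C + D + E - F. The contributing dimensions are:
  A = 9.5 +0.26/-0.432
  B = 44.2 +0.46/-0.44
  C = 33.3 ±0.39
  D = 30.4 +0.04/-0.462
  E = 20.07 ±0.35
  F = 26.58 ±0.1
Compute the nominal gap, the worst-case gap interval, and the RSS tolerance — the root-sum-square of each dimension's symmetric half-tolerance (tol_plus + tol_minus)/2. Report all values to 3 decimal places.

Stack each dimension's contribution:
  +A: nom +9.500 → Σnom=9.500; wc +0.260/-0.432 → slack +0.260/-0.432; half-tol=0.346, Σhalf²=0.119716
  +B: nom +44.200 → Σnom=53.700; wc +0.460/-0.440 → slack +0.720/-0.872; half-tol=0.450, Σhalf²=0.322216
  -C: nom -33.300 → Σnom=20.400; wc +0.390/-0.390 → slack +1.110/-1.262; half-tol=0.390, Σhalf²=0.474316
  +D: nom +30.400 → Σnom=50.800; wc +0.040/-0.462 → slack +1.150/-1.724; half-tol=0.251, Σhalf²=0.537317
  +E: nom +20.070 → Σnom=70.870; wc +0.350/-0.350 → slack +1.500/-2.074; half-tol=0.350, Σhalf²=0.659817
  -F: nom -26.580 → Σnom=44.290; wc +0.100/-0.100 → slack +1.600/-2.174; half-tol=0.100, Σhalf²=0.669817
Nominal = 44.290. Worst-case = [44.290 - 2.174, 44.290 + 1.600] = [42.116, 45.890]. RSS = √0.669817 = 0.818.

nominal=44.290 wc=[42.116,45.890] rss=0.818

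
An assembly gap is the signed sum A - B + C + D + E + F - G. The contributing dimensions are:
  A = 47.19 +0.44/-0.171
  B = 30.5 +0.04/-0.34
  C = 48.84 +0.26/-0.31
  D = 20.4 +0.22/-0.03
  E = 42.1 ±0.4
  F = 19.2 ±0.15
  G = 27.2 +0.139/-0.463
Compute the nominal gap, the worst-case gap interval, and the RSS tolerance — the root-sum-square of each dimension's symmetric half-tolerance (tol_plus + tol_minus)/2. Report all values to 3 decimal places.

nominal=120.030 wc=[118.790,122.303] rss=0.707

Stack each dimension's contribution:
  +A: nom +47.190 → Σnom=47.190; wc +0.440/-0.171 → slack +0.440/-0.171; half-tol=0.305, Σhalf²=0.093330
  -B: nom -30.500 → Σnom=16.690; wc +0.340/-0.040 → slack +0.780/-0.211; half-tol=0.190, Σhalf²=0.129430
  +C: nom +48.840 → Σnom=65.530; wc +0.260/-0.310 → slack +1.040/-0.521; half-tol=0.285, Σhalf²=0.210655
  +D: nom +20.400 → Σnom=85.930; wc +0.220/-0.030 → slack +1.260/-0.551; half-tol=0.125, Σhalf²=0.226280
  +E: nom +42.100 → Σnom=128.030; wc +0.400/-0.400 → slack +1.660/-0.951; half-tol=0.400, Σhalf²=0.386280
  +F: nom +19.200 → Σnom=147.230; wc +0.150/-0.150 → slack +1.810/-1.101; half-tol=0.150, Σhalf²=0.408780
  -G: nom -27.200 → Σnom=120.030; wc +0.463/-0.139 → slack +2.273/-1.240; half-tol=0.301, Σhalf²=0.499381
Nominal = 120.030. Worst-case = [120.030 - 1.240, 120.030 + 2.273] = [118.790, 122.303]. RSS = √0.499381 = 0.707.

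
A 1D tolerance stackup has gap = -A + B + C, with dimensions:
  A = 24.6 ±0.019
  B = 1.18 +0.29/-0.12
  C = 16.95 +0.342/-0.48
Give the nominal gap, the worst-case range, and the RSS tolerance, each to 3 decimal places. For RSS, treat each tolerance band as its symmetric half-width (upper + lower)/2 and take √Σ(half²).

Stack each dimension's contribution:
  -A: nom -24.600 → Σnom=-24.600; wc +0.019/-0.019 → slack +0.019/-0.019; half-tol=0.019, Σhalf²=0.000361
  +B: nom +1.180 → Σnom=-23.420; wc +0.290/-0.120 → slack +0.309/-0.139; half-tol=0.205, Σhalf²=0.042386
  +C: nom +16.950 → Σnom=-6.470; wc +0.342/-0.480 → slack +0.651/-0.619; half-tol=0.411, Σhalf²=0.211307
Nominal = -6.470. Worst-case = [-6.470 - 0.619, -6.470 + 0.651] = [-7.089, -5.819]. RSS = √0.211307 = 0.460.

nominal=-6.470 wc=[-7.089,-5.819] rss=0.460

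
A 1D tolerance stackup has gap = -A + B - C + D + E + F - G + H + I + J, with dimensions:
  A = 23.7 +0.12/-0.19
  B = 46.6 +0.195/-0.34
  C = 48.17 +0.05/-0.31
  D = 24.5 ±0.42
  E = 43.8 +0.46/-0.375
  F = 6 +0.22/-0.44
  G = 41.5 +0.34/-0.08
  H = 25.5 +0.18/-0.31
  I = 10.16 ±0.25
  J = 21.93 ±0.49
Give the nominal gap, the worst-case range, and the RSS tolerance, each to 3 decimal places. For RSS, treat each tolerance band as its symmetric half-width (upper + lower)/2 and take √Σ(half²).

nominal=65.120 wc=[61.985,67.915] rss=0.997

Stack each dimension's contribution:
  -A: nom -23.700 → Σnom=-23.700; wc +0.190/-0.120 → slack +0.190/-0.120; half-tol=0.155, Σhalf²=0.024025
  +B: nom +46.600 → Σnom=22.900; wc +0.195/-0.340 → slack +0.385/-0.460; half-tol=0.268, Σhalf²=0.095581
  -C: nom -48.170 → Σnom=-25.270; wc +0.310/-0.050 → slack +0.695/-0.510; half-tol=0.180, Σhalf²=0.127981
  +D: nom +24.500 → Σnom=-0.770; wc +0.420/-0.420 → slack +1.115/-0.930; half-tol=0.420, Σhalf²=0.304381
  +E: nom +43.800 → Σnom=43.030; wc +0.460/-0.375 → slack +1.575/-1.305; half-tol=0.417, Σhalf²=0.478687
  +F: nom +6.000 → Σnom=49.030; wc +0.220/-0.440 → slack +1.795/-1.745; half-tol=0.330, Σhalf²=0.587587
  -G: nom -41.500 → Σnom=7.530; wc +0.080/-0.340 → slack +1.875/-2.085; half-tol=0.210, Σhalf²=0.631687
  +H: nom +25.500 → Σnom=33.030; wc +0.180/-0.310 → slack +2.055/-2.395; half-tol=0.245, Σhalf²=0.691712
  +I: nom +10.160 → Σnom=43.190; wc +0.250/-0.250 → slack +2.305/-2.645; half-tol=0.250, Σhalf²=0.754212
  +J: nom +21.930 → Σnom=65.120; wc +0.490/-0.490 → slack +2.795/-3.135; half-tol=0.490, Σhalf²=0.994312
Nominal = 65.120. Worst-case = [65.120 - 3.135, 65.120 + 2.795] = [61.985, 67.915]. RSS = √0.994312 = 0.997.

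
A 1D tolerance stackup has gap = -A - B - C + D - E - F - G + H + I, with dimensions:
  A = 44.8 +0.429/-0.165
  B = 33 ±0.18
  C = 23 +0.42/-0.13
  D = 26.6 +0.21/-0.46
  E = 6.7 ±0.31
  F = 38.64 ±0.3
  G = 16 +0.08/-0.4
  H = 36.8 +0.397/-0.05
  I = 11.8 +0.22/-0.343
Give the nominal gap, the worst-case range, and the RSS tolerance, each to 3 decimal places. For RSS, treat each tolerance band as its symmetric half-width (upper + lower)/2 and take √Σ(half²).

nominal=-86.940 wc=[-89.512,-84.628] rss=0.825

Stack each dimension's contribution:
  -A: nom -44.800 → Σnom=-44.800; wc +0.165/-0.429 → slack +0.165/-0.429; half-tol=0.297, Σhalf²=0.088209
  -B: nom -33.000 → Σnom=-77.800; wc +0.180/-0.180 → slack +0.345/-0.609; half-tol=0.180, Σhalf²=0.120609
  -C: nom -23.000 → Σnom=-100.800; wc +0.130/-0.420 → slack +0.475/-1.029; half-tol=0.275, Σhalf²=0.196234
  +D: nom +26.600 → Σnom=-74.200; wc +0.210/-0.460 → slack +0.685/-1.489; half-tol=0.335, Σhalf²=0.308459
  -E: nom -6.700 → Σnom=-80.900; wc +0.310/-0.310 → slack +0.995/-1.799; half-tol=0.310, Σhalf²=0.404559
  -F: nom -38.640 → Σnom=-119.540; wc +0.300/-0.300 → slack +1.295/-2.099; half-tol=0.300, Σhalf²=0.494559
  -G: nom -16.000 → Σnom=-135.540; wc +0.400/-0.080 → slack +1.695/-2.179; half-tol=0.240, Σhalf²=0.552159
  +H: nom +36.800 → Σnom=-98.740; wc +0.397/-0.050 → slack +2.092/-2.229; half-tol=0.224, Σhalf²=0.602111
  +I: nom +11.800 → Σnom=-86.940; wc +0.220/-0.343 → slack +2.312/-2.572; half-tol=0.282, Σhalf²=0.681354
Nominal = -86.940. Worst-case = [-86.940 - 2.572, -86.940 + 2.312] = [-89.512, -84.628]. RSS = √0.681354 = 0.825.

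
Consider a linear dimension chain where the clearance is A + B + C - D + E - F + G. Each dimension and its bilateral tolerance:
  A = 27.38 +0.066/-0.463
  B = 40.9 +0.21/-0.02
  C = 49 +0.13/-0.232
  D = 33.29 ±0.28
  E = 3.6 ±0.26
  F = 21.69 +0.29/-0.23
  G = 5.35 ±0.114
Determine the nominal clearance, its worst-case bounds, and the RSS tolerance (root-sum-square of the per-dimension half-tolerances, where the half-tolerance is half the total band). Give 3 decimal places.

nominal=71.250 wc=[69.591,72.540] rss=0.585

Stack each dimension's contribution:
  +A: nom +27.380 → Σnom=27.380; wc +0.066/-0.463 → slack +0.066/-0.463; half-tol=0.265, Σhalf²=0.069960
  +B: nom +40.900 → Σnom=68.280; wc +0.210/-0.020 → slack +0.276/-0.483; half-tol=0.115, Σhalf²=0.083185
  +C: nom +49.000 → Σnom=117.280; wc +0.130/-0.232 → slack +0.406/-0.715; half-tol=0.181, Σhalf²=0.115946
  -D: nom -33.290 → Σnom=83.990; wc +0.280/-0.280 → slack +0.686/-0.995; half-tol=0.280, Σhalf²=0.194346
  +E: nom +3.600 → Σnom=87.590; wc +0.260/-0.260 → slack +0.946/-1.255; half-tol=0.260, Σhalf²=0.261946
  -F: nom -21.690 → Σnom=65.900; wc +0.230/-0.290 → slack +1.176/-1.545; half-tol=0.260, Σhalf²=0.329546
  +G: nom +5.350 → Σnom=71.250; wc +0.114/-0.114 → slack +1.290/-1.659; half-tol=0.114, Σhalf²=0.342542
Nominal = 71.250. Worst-case = [71.250 - 1.659, 71.250 + 1.290] = [69.591, 72.540]. RSS = √0.342542 = 0.585.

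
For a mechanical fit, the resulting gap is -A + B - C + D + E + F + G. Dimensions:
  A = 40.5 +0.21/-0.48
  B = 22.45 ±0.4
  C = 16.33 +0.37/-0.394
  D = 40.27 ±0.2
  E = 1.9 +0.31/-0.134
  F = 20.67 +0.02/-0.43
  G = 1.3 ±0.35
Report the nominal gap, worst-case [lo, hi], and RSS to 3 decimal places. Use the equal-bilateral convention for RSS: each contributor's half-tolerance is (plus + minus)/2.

Stack each dimension's contribution:
  -A: nom -40.500 → Σnom=-40.500; wc +0.480/-0.210 → slack +0.480/-0.210; half-tol=0.345, Σhalf²=0.119025
  +B: nom +22.450 → Σnom=-18.050; wc +0.400/-0.400 → slack +0.880/-0.610; half-tol=0.400, Σhalf²=0.279025
  -C: nom -16.330 → Σnom=-34.380; wc +0.394/-0.370 → slack +1.274/-0.980; half-tol=0.382, Σhalf²=0.424949
  +D: nom +40.270 → Σnom=5.890; wc +0.200/-0.200 → slack +1.474/-1.180; half-tol=0.200, Σhalf²=0.464949
  +E: nom +1.900 → Σnom=7.790; wc +0.310/-0.134 → slack +1.784/-1.314; half-tol=0.222, Σhalf²=0.514233
  +F: nom +20.670 → Σnom=28.460; wc +0.020/-0.430 → slack +1.804/-1.744; half-tol=0.225, Σhalf²=0.564858
  +G: nom +1.300 → Σnom=29.760; wc +0.350/-0.350 → slack +2.154/-2.094; half-tol=0.350, Σhalf²=0.687358
Nominal = 29.760. Worst-case = [29.760 - 2.094, 29.760 + 2.154] = [27.666, 31.914]. RSS = √0.687358 = 0.829.

nominal=29.760 wc=[27.666,31.914] rss=0.829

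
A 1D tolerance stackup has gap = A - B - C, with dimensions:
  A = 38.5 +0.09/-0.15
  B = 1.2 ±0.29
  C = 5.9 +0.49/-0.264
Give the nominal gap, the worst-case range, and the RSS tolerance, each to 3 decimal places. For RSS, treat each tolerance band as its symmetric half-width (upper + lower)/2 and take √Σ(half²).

Stack each dimension's contribution:
  +A: nom +38.500 → Σnom=38.500; wc +0.090/-0.150 → slack +0.090/-0.150; half-tol=0.120, Σhalf²=0.014400
  -B: nom -1.200 → Σnom=37.300; wc +0.290/-0.290 → slack +0.380/-0.440; half-tol=0.290, Σhalf²=0.098500
  -C: nom -5.900 → Σnom=31.400; wc +0.264/-0.490 → slack +0.644/-0.930; half-tol=0.377, Σhalf²=0.240629
Nominal = 31.400. Worst-case = [31.400 - 0.930, 31.400 + 0.644] = [30.470, 32.044]. RSS = √0.240629 = 0.491.

nominal=31.400 wc=[30.470,32.044] rss=0.491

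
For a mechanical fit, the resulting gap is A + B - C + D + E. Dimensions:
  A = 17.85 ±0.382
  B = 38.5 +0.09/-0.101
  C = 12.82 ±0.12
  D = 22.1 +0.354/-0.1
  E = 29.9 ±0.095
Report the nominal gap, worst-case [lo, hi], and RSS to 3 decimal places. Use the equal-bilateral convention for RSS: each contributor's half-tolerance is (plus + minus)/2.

Stack each dimension's contribution:
  +A: nom +17.850 → Σnom=17.850; wc +0.382/-0.382 → slack +0.382/-0.382; half-tol=0.382, Σhalf²=0.145924
  +B: nom +38.500 → Σnom=56.350; wc +0.090/-0.101 → slack +0.472/-0.483; half-tol=0.096, Σhalf²=0.155044
  -C: nom -12.820 → Σnom=43.530; wc +0.120/-0.120 → slack +0.592/-0.603; half-tol=0.120, Σhalf²=0.169444
  +D: nom +22.100 → Σnom=65.630; wc +0.354/-0.100 → slack +0.946/-0.703; half-tol=0.227, Σhalf²=0.220973
  +E: nom +29.900 → Σnom=95.530; wc +0.095/-0.095 → slack +1.041/-0.798; half-tol=0.095, Σhalf²=0.229998
Nominal = 95.530. Worst-case = [95.530 - 0.798, 95.530 + 1.041] = [94.732, 96.571]. RSS = √0.229998 = 0.480.

nominal=95.530 wc=[94.732,96.571] rss=0.480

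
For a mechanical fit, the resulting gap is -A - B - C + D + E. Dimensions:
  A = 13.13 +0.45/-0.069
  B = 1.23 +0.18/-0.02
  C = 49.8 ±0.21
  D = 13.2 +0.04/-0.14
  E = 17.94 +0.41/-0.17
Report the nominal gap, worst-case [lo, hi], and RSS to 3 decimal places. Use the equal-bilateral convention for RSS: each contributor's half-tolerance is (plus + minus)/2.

nominal=-33.020 wc=[-34.170,-32.271] rss=0.462

Stack each dimension's contribution:
  -A: nom -13.130 → Σnom=-13.130; wc +0.069/-0.450 → slack +0.069/-0.450; half-tol=0.260, Σhalf²=0.067340
  -B: nom -1.230 → Σnom=-14.360; wc +0.020/-0.180 → slack +0.089/-0.630; half-tol=0.100, Σhalf²=0.077340
  -C: nom -49.800 → Σnom=-64.160; wc +0.210/-0.210 → slack +0.299/-0.840; half-tol=0.210, Σhalf²=0.121440
  +D: nom +13.200 → Σnom=-50.960; wc +0.040/-0.140 → slack +0.339/-0.980; half-tol=0.090, Σhalf²=0.129540
  +E: nom +17.940 → Σnom=-33.020; wc +0.410/-0.170 → slack +0.749/-1.150; half-tol=0.290, Σhalf²=0.213640
Nominal = -33.020. Worst-case = [-33.020 - 1.150, -33.020 + 0.749] = [-34.170, -32.271]. RSS = √0.213640 = 0.462.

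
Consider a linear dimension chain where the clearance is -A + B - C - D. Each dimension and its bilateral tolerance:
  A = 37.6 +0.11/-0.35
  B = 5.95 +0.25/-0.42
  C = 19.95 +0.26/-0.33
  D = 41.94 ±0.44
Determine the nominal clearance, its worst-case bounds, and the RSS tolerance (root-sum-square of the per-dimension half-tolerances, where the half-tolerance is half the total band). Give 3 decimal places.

nominal=-93.540 wc=[-94.770,-92.170] rss=0.668

Stack each dimension's contribution:
  -A: nom -37.600 → Σnom=-37.600; wc +0.350/-0.110 → slack +0.350/-0.110; half-tol=0.230, Σhalf²=0.052900
  +B: nom +5.950 → Σnom=-31.650; wc +0.250/-0.420 → slack +0.600/-0.530; half-tol=0.335, Σhalf²=0.165125
  -C: nom -19.950 → Σnom=-51.600; wc +0.330/-0.260 → slack +0.930/-0.790; half-tol=0.295, Σhalf²=0.252150
  -D: nom -41.940 → Σnom=-93.540; wc +0.440/-0.440 → slack +1.370/-1.230; half-tol=0.440, Σhalf²=0.445750
Nominal = -93.540. Worst-case = [-93.540 - 1.230, -93.540 + 1.370] = [-94.770, -92.170]. RSS = √0.445750 = 0.668.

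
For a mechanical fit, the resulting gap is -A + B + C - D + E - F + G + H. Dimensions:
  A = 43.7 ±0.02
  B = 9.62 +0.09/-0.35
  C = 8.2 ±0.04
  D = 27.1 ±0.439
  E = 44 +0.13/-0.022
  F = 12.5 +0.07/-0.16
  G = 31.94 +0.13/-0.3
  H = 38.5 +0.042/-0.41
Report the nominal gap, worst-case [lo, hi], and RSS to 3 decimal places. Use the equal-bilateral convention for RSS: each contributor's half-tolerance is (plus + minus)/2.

nominal=48.960 wc=[47.309,50.011] rss=0.600

Stack each dimension's contribution:
  -A: nom -43.700 → Σnom=-43.700; wc +0.020/-0.020 → slack +0.020/-0.020; half-tol=0.020, Σhalf²=0.000400
  +B: nom +9.620 → Σnom=-34.080; wc +0.090/-0.350 → slack +0.110/-0.370; half-tol=0.220, Σhalf²=0.048800
  +C: nom +8.200 → Σnom=-25.880; wc +0.040/-0.040 → slack +0.150/-0.410; half-tol=0.040, Σhalf²=0.050400
  -D: nom -27.100 → Σnom=-52.980; wc +0.439/-0.439 → slack +0.589/-0.849; half-tol=0.439, Σhalf²=0.243121
  +E: nom +44.000 → Σnom=-8.980; wc +0.130/-0.022 → slack +0.719/-0.871; half-tol=0.076, Σhalf²=0.248897
  -F: nom -12.500 → Σnom=-21.480; wc +0.160/-0.070 → slack +0.879/-0.941; half-tol=0.115, Σhalf²=0.262122
  +G: nom +31.940 → Σnom=10.460; wc +0.130/-0.300 → slack +1.009/-1.241; half-tol=0.215, Σhalf²=0.308347
  +H: nom +38.500 → Σnom=48.960; wc +0.042/-0.410 → slack +1.051/-1.651; half-tol=0.226, Σhalf²=0.359423
Nominal = 48.960. Worst-case = [48.960 - 1.651, 48.960 + 1.051] = [47.309, 50.011]. RSS = √0.359423 = 0.600.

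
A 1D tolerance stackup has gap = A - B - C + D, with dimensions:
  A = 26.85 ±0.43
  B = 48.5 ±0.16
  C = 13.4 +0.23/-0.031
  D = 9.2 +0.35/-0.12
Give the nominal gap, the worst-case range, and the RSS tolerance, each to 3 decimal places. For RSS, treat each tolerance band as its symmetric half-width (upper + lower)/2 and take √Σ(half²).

Stack each dimension's contribution:
  +A: nom +26.850 → Σnom=26.850; wc +0.430/-0.430 → slack +0.430/-0.430; half-tol=0.430, Σhalf²=0.184900
  -B: nom -48.500 → Σnom=-21.650; wc +0.160/-0.160 → slack +0.590/-0.590; half-tol=0.160, Σhalf²=0.210500
  -C: nom -13.400 → Σnom=-35.050; wc +0.031/-0.230 → slack +0.621/-0.820; half-tol=0.131, Σhalf²=0.227530
  +D: nom +9.200 → Σnom=-25.850; wc +0.350/-0.120 → slack +0.971/-0.940; half-tol=0.235, Σhalf²=0.282755
Nominal = -25.850. Worst-case = [-25.850 - 0.940, -25.850 + 0.971] = [-26.790, -24.879]. RSS = √0.282755 = 0.532.

nominal=-25.850 wc=[-26.790,-24.879] rss=0.532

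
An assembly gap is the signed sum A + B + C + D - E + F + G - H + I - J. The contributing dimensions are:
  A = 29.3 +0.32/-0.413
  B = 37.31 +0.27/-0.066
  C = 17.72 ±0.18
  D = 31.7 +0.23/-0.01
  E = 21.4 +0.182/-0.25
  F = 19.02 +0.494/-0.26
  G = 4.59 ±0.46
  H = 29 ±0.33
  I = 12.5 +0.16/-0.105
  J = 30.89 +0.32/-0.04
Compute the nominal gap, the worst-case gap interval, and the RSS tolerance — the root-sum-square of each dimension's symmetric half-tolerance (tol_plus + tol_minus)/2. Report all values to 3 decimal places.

Stack each dimension's contribution:
  +A: nom +29.300 → Σnom=29.300; wc +0.320/-0.413 → slack +0.320/-0.413; half-tol=0.366, Σhalf²=0.134322
  +B: nom +37.310 → Σnom=66.610; wc +0.270/-0.066 → slack +0.590/-0.479; half-tol=0.168, Σhalf²=0.162546
  +C: nom +17.720 → Σnom=84.330; wc +0.180/-0.180 → slack +0.770/-0.659; half-tol=0.180, Σhalf²=0.194946
  +D: nom +31.700 → Σnom=116.030; wc +0.230/-0.010 → slack +1.000/-0.669; half-tol=0.120, Σhalf²=0.209346
  -E: nom -21.400 → Σnom=94.630; wc +0.250/-0.182 → slack +1.250/-0.851; half-tol=0.216, Σhalf²=0.256002
  +F: nom +19.020 → Σnom=113.650; wc +0.494/-0.260 → slack +1.744/-1.111; half-tol=0.377, Σhalf²=0.398131
  +G: nom +4.590 → Σnom=118.240; wc +0.460/-0.460 → slack +2.204/-1.571; half-tol=0.460, Σhalf²=0.609731
  -H: nom -29.000 → Σnom=89.240; wc +0.330/-0.330 → slack +2.534/-1.901; half-tol=0.330, Σhalf²=0.718631
  +I: nom +12.500 → Σnom=101.740; wc +0.160/-0.105 → slack +2.694/-2.006; half-tol=0.133, Σhalf²=0.736188
  -J: nom -30.890 → Σnom=70.850; wc +0.040/-0.320 → slack +2.734/-2.326; half-tol=0.180, Σhalf²=0.768588
Nominal = 70.850. Worst-case = [70.850 - 2.326, 70.850 + 2.734] = [68.524, 73.584]. RSS = √0.768588 = 0.877.

nominal=70.850 wc=[68.524,73.584] rss=0.877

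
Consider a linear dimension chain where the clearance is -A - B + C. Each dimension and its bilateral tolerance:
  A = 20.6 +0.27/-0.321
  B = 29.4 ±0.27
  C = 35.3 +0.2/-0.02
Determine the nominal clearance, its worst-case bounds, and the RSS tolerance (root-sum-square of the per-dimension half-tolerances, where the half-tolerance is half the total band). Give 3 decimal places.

nominal=-14.700 wc=[-15.260,-13.909] rss=0.415

Stack each dimension's contribution:
  -A: nom -20.600 → Σnom=-20.600; wc +0.321/-0.270 → slack +0.321/-0.270; half-tol=0.295, Σhalf²=0.087320
  -B: nom -29.400 → Σnom=-50.000; wc +0.270/-0.270 → slack +0.591/-0.540; half-tol=0.270, Σhalf²=0.160220
  +C: nom +35.300 → Σnom=-14.700; wc +0.200/-0.020 → slack +0.791/-0.560; half-tol=0.110, Σhalf²=0.172320
Nominal = -14.700. Worst-case = [-14.700 - 0.560, -14.700 + 0.791] = [-15.260, -13.909]. RSS = √0.172320 = 0.415.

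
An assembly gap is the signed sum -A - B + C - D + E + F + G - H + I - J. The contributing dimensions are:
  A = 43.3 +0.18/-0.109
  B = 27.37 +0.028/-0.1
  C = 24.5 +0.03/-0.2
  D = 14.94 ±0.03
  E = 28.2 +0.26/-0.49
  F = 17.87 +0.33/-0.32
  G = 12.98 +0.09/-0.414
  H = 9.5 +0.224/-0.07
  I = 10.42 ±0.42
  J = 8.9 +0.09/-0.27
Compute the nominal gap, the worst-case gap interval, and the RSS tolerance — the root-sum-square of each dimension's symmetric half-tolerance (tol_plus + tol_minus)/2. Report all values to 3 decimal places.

Stack each dimension's contribution:
  -A: nom -43.300 → Σnom=-43.300; wc +0.109/-0.180 → slack +0.109/-0.180; half-tol=0.144, Σhalf²=0.020880
  -B: nom -27.370 → Σnom=-70.670; wc +0.100/-0.028 → slack +0.209/-0.208; half-tol=0.064, Σhalf²=0.024976
  +C: nom +24.500 → Σnom=-46.170; wc +0.030/-0.200 → slack +0.239/-0.408; half-tol=0.115, Σhalf²=0.038201
  -D: nom -14.940 → Σnom=-61.110; wc +0.030/-0.030 → slack +0.269/-0.438; half-tol=0.030, Σhalf²=0.039101
  +E: nom +28.200 → Σnom=-32.910; wc +0.260/-0.490 → slack +0.529/-0.928; half-tol=0.375, Σhalf²=0.179726
  +F: nom +17.870 → Σnom=-15.040; wc +0.330/-0.320 → slack +0.859/-1.248; half-tol=0.325, Σhalf²=0.285351
  +G: nom +12.980 → Σnom=-2.060; wc +0.090/-0.414 → slack +0.949/-1.662; half-tol=0.252, Σhalf²=0.348855
  -H: nom -9.500 → Σnom=-11.560; wc +0.070/-0.224 → slack +1.019/-1.886; half-tol=0.147, Σhalf²=0.370464
  +I: nom +10.420 → Σnom=-1.140; wc +0.420/-0.420 → slack +1.439/-2.306; half-tol=0.420, Σhalf²=0.546864
  -J: nom -8.900 → Σnom=-10.040; wc +0.270/-0.090 → slack +1.709/-2.396; half-tol=0.180, Σhalf²=0.579264
Nominal = -10.040. Worst-case = [-10.040 - 2.396, -10.040 + 1.709] = [-12.436, -8.331]. RSS = √0.579264 = 0.761.

nominal=-10.040 wc=[-12.436,-8.331] rss=0.761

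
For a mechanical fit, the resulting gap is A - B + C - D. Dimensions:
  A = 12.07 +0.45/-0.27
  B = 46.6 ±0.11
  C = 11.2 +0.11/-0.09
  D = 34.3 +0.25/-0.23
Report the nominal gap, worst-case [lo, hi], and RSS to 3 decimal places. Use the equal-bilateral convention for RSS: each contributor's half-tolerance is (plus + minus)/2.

nominal=-57.630 wc=[-58.350,-56.730] rss=0.457

Stack each dimension's contribution:
  +A: nom +12.070 → Σnom=12.070; wc +0.450/-0.270 → slack +0.450/-0.270; half-tol=0.360, Σhalf²=0.129600
  -B: nom -46.600 → Σnom=-34.530; wc +0.110/-0.110 → slack +0.560/-0.380; half-tol=0.110, Σhalf²=0.141700
  +C: nom +11.200 → Σnom=-23.330; wc +0.110/-0.090 → slack +0.670/-0.470; half-tol=0.100, Σhalf²=0.151700
  -D: nom -34.300 → Σnom=-57.630; wc +0.230/-0.250 → slack +0.900/-0.720; half-tol=0.240, Σhalf²=0.209300
Nominal = -57.630. Worst-case = [-57.630 - 0.720, -57.630 + 0.900] = [-58.350, -56.730]. RSS = √0.209300 = 0.457.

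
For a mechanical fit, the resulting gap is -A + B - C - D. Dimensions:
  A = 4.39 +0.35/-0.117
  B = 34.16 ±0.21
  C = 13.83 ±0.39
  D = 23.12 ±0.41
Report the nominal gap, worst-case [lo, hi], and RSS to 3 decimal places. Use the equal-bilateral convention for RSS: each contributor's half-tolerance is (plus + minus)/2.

Stack each dimension's contribution:
  -A: nom -4.390 → Σnom=-4.390; wc +0.117/-0.350 → slack +0.117/-0.350; half-tol=0.233, Σhalf²=0.054522
  +B: nom +34.160 → Σnom=29.770; wc +0.210/-0.210 → slack +0.327/-0.560; half-tol=0.210, Σhalf²=0.098622
  -C: nom -13.830 → Σnom=15.940; wc +0.390/-0.390 → slack +0.717/-0.950; half-tol=0.390, Σhalf²=0.250722
  -D: nom -23.120 → Σnom=-7.180; wc +0.410/-0.410 → slack +1.127/-1.360; half-tol=0.410, Σhalf²=0.418822
Nominal = -7.180. Worst-case = [-7.180 - 1.360, -7.180 + 1.127] = [-8.540, -6.053]. RSS = √0.418822 = 0.647.

nominal=-7.180 wc=[-8.540,-6.053] rss=0.647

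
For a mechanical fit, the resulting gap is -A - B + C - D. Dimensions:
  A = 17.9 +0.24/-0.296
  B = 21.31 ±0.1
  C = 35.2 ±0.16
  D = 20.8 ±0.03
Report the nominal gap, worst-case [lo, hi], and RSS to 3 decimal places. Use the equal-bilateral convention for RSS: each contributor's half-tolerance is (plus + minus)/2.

nominal=-24.810 wc=[-25.340,-24.224] rss=0.329

Stack each dimension's contribution:
  -A: nom -17.900 → Σnom=-17.900; wc +0.296/-0.240 → slack +0.296/-0.240; half-tol=0.268, Σhalf²=0.071824
  -B: nom -21.310 → Σnom=-39.210; wc +0.100/-0.100 → slack +0.396/-0.340; half-tol=0.100, Σhalf²=0.081824
  +C: nom +35.200 → Σnom=-4.010; wc +0.160/-0.160 → slack +0.556/-0.500; half-tol=0.160, Σhalf²=0.107424
  -D: nom -20.800 → Σnom=-24.810; wc +0.030/-0.030 → slack +0.586/-0.530; half-tol=0.030, Σhalf²=0.108324
Nominal = -24.810. Worst-case = [-24.810 - 0.530, -24.810 + 0.586] = [-25.340, -24.224]. RSS = √0.108324 = 0.329.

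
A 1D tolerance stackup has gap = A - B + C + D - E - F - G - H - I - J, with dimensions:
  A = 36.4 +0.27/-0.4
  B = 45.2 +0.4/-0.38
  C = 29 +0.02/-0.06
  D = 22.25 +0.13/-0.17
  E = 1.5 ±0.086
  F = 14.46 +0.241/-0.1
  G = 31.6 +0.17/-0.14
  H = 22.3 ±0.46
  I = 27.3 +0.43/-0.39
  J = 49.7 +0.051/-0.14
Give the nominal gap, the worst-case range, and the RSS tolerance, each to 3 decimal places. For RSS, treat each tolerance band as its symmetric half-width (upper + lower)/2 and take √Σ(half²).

nominal=-104.410 wc=[-106.878,-102.294] rss=0.859

Stack each dimension's contribution:
  +A: nom +36.400 → Σnom=36.400; wc +0.270/-0.400 → slack +0.270/-0.400; half-tol=0.335, Σhalf²=0.112225
  -B: nom -45.200 → Σnom=-8.800; wc +0.380/-0.400 → slack +0.650/-0.800; half-tol=0.390, Σhalf²=0.264325
  +C: nom +29.000 → Σnom=20.200; wc +0.020/-0.060 → slack +0.670/-0.860; half-tol=0.040, Σhalf²=0.265925
  +D: nom +22.250 → Σnom=42.450; wc +0.130/-0.170 → slack +0.800/-1.030; half-tol=0.150, Σhalf²=0.288425
  -E: nom -1.500 → Σnom=40.950; wc +0.086/-0.086 → slack +0.886/-1.116; half-tol=0.086, Σhalf²=0.295821
  -F: nom -14.460 → Σnom=26.490; wc +0.100/-0.241 → slack +0.986/-1.357; half-tol=0.170, Σhalf²=0.324891
  -G: nom -31.600 → Σnom=-5.110; wc +0.140/-0.170 → slack +1.126/-1.527; half-tol=0.155, Σhalf²=0.348916
  -H: nom -22.300 → Σnom=-27.410; wc +0.460/-0.460 → slack +1.586/-1.987; half-tol=0.460, Σhalf²=0.560516
  -I: nom -27.300 → Σnom=-54.710; wc +0.390/-0.430 → slack +1.976/-2.417; half-tol=0.410, Σhalf²=0.728616
  -J: nom -49.700 → Σnom=-104.410; wc +0.140/-0.051 → slack +2.116/-2.468; half-tol=0.096, Σhalf²=0.737737
Nominal = -104.410. Worst-case = [-104.410 - 2.468, -104.410 + 2.116] = [-106.878, -102.294]. RSS = √0.737737 = 0.859.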